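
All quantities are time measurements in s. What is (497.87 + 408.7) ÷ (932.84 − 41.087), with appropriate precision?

1.017

497.87 + 408.7 = 906.57, limited to 1 d.p. → 4 s.f.; 932.84 − 41.087 = 891.753, limited to 2 d.p. → 5 s.f.
Carrying full precision, 906.57 ÷ 891.753 = 1.0166155875…; keep min(4, 5) = 4 s.f.
Rounded to 4 significant figures: 1.017.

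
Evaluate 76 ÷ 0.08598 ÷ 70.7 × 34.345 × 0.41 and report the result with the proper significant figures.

1.8 × 10^2

76 ÷ 0.08598 ÷ 70.7 × 34.345 × 0.41 = 176.053277743…
Multiplication/division keeps the fewest significant figures: 76 → 2 s.f., 0.08598 → 4 s.f., 70.7 → 3 s.f., 34.345 → 5 s.f., 0.41 → 2 s.f.; limit is 2.
Rounded to 2 significant figures: 1.8 × 10^2.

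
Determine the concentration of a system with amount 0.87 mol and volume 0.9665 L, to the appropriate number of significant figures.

concentration = 0.87 mol ÷ 0.9665 L = 0.900155199172… mol/L.
0.87 has 2 significant figures; 0.9665 has 4.
Division/multiplication keeps the fewest: 2 significant figures.
Rounded: 0.90 mol/L.

0.90 mol/L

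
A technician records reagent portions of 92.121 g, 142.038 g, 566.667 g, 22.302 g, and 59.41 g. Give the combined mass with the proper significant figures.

8.8254 × 10^2 g

92.121 g + 142.038 g + 566.667 g + 22.302 g + 59.41 g = 882.538 g.
Addition/subtraction keeps the fewest decimal places: 92.121 → 3 decimal places, 142.038 → 3 decimal places, 566.667 → 3 decimal places, 22.302 → 3 decimal places, 59.41 → 2 decimal places; limit is 2.
Rounded to 2 decimal places: 8.8254 × 10^2 g.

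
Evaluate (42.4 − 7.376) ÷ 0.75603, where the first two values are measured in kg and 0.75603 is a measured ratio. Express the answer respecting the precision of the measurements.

42.4 kg − 7.376 kg = 35.024 kg; the difference is limited to 1 decimal place (3 s.f.).
Carrying full precision, 35.024 ÷ 0.75603 = 46.3262039866… kg; 0.75603 has 5 s.f., so the result keeps min(3, 5) = 3 s.f.
Rounded to 3 significant figures: 46.3 kg.

46.3 kg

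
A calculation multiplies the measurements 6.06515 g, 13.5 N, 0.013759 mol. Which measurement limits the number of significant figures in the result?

6.06515 g → 6 s.f.; 13.5 N → 3 s.f.; 0.013759 mol → 5 s.f.
The fewest is 3 significant figures, from 13.5 N.

13.5 N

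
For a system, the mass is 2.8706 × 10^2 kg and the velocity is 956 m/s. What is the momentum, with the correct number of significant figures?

2.74 × 10^5 kg·m/s

momentum = 2.8706 × 10^2 kg × 956 m/s = 274429.36 kg·m/s.
2.8706 × 10^2 has 5 significant figures; 956 has 3.
Division/multiplication keeps the fewest: 3 significant figures.
Rounded: 2.74 × 10^5 kg·m/s.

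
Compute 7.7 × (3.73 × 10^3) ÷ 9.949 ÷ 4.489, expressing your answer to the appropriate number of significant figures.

6.4 × 10^2

7.7 × (3.73 × 10^3) ÷ 9.949 ÷ 4.489 = 643.088170252…
Multiplication/division keeps the fewest significant figures: 7.7 → 2 s.f., 3.73 × 10^3 → 3 s.f., 9.949 → 4 s.f., 4.489 → 4 s.f.; limit is 2.
Rounded to 2 significant figures: 6.4 × 10^2.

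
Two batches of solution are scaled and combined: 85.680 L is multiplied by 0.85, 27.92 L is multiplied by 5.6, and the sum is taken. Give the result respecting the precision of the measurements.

2.3 × 10^2 L

85.680 × 0.85 = 72.828 → 73 L (2 s.f., last digit at the 10^0 place).
27.92 × 5.6 = 156.352 → 1.6 × 10^2 L (2 s.f., last digit at the 10^1 place).
Sum: 229.18 L; keep the coarser place, 10^1.
Result: 2.3 × 10^2 L.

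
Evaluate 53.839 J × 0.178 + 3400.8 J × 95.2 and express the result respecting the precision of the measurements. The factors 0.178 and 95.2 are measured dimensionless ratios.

53.839 × 0.178 = 9.583342 → 9.58 J (3 s.f., last digit at the 10^-2 place).
3400.8 × 95.2 = 323756.16 → 3.24 × 10^5 J (3 s.f., last digit at the 10^3 place).
Sum: 323765.743342 J; keep the coarser place, 10^3.
Result: 3.24 × 10^5 J.

3.24 × 10^5 J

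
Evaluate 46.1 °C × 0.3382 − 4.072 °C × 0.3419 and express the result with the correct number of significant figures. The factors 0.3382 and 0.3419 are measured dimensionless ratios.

46.1 × 0.3382 = 15.59102 → 15.6 °C (3 s.f., last digit at the 10^-1 place).
4.072 × 0.3419 = 1.3922168 → 1.392 °C (4 s.f., last digit at the 10^-3 place).
Difference: 14.1988032 °C; keep the coarser place, 10^-1.
Result: 14.2 °C.

14.2 °C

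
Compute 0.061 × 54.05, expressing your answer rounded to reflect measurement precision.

0.061 × 54.05 = 3.29705
Multiplication/division keeps the fewest significant figures: 0.061 → 2 s.f., 54.05 → 4 s.f.; limit is 2.
Rounded to 2 significant figures: 3.3.

3.3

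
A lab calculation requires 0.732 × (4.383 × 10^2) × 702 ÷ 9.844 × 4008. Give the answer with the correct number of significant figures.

0.732 × (4.383 × 10^2) × 702 ÷ 9.844 × 4008 = 91701358.9526…
Multiplication/division keeps the fewest significant figures: 0.732 → 3 s.f., 4.383 × 10^2 → 4 s.f., 702 → 3 s.f., 9.844 → 4 s.f., 4008 → 4 s.f.; limit is 3.
Rounded to 3 significant figures: 9.17 × 10^7.

9.17 × 10^7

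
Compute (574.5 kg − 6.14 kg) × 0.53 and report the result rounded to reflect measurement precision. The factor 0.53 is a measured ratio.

3.0 × 10^2 kg

574.5 kg − 6.14 kg = 568.36 kg; the difference is limited to 1 decimal place (4 s.f.).
Carrying full precision, 568.36 × 0.53 = 301.2308 kg; 0.53 has 2 s.f., so the result keeps min(4, 2) = 2 s.f.
Rounded to 2 significant figures: 3.0 × 10^2 kg.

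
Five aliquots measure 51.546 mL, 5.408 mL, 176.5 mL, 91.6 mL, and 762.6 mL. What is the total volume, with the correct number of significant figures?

51.546 mL + 5.408 mL + 176.5 mL + 91.6 mL + 762.6 mL = 1087.654 mL.
Addition/subtraction keeps the fewest decimal places: 51.546 → 3 decimal places, 5.408 → 3 decimal places, 176.5 → 1 decimal place, 91.6 → 1 decimal place, 762.6 → 1 decimal place; limit is 1.
Rounded to 1 decimal place: 1087.7 mL.

1087.7 mL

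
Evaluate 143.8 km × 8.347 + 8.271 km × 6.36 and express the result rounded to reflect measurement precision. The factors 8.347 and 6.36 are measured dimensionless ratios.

1253 km

143.8 × 8.347 = 1200.2986 → 1200. km (4 s.f., last digit at the 10^0 place).
8.271 × 6.36 = 52.60356 → 52.6 km (3 s.f., last digit at the 10^-1 place).
Sum: 1252.90216 km; keep the coarser place, 10^0.
Result: 1253 km.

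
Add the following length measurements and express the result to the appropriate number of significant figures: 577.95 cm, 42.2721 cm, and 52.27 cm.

672.49 cm

577.95 cm + 42.2721 cm + 52.27 cm = 672.4921 cm.
Addition/subtraction keeps the fewest decimal places: 577.95 → 2 decimal places, 42.2721 → 4 decimal places, 52.27 → 2 decimal places; limit is 2.
Rounded to 2 decimal places: 672.49 cm.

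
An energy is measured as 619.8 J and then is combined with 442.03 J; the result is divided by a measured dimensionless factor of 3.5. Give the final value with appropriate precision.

619.8 J + 442.03 J = 1061.83 J; the sum is limited to 1 decimal place (5 s.f.).
Carrying full precision, 1061.83 ÷ 3.5 = 303.38 J; 3.5 has 2 s.f., so the result keeps min(5, 2) = 2 s.f.
Rounded to 2 significant figures: 3.0 × 10^2 J.

3.0 × 10^2 J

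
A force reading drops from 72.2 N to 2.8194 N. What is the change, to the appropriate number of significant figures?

72.2 N − 2.8194 N = 69.3806 N.
Addition/subtraction keeps the fewest decimal places: 72.2 → 1 decimal place, 2.8194 → 4 decimal places; limit is 1.
Rounded to 1 decimal place: 69.4 N.

69.4 N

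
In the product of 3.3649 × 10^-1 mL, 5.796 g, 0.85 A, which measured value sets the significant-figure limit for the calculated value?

3.3649 × 10^-1 mL → 5 s.f.; 5.796 g → 4 s.f.; 0.85 A → 2 s.f.
The fewest is 2 significant figures, from 0.85 A.

0.85 A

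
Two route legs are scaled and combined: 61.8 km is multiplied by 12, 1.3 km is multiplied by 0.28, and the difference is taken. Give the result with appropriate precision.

61.8 × 12 = 741.6 → 7.4 × 10^2 km (2 s.f., last digit at the 10^1 place).
1.3 × 0.28 = 0.364 → 0.36 km (2 s.f., last digit at the 10^-2 place).
Difference: 741.236 km; keep the coarser place, 10^1.
Result: 7.4 × 10^2 km.

7.4 × 10^2 km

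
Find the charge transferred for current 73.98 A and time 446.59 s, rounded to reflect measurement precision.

charge transferred = 73.98 A × 446.59 s = 33038.7282 C.
73.98 has 4 significant figures; 446.59 has 5.
Division/multiplication keeps the fewest: 4 significant figures.
Rounded: 3.304 × 10^4 C.

3.304 × 10^4 C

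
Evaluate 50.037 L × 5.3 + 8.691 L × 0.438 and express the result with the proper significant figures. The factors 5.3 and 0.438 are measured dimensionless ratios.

2.7 × 10^2 L

50.037 × 5.3 = 265.1961 → 2.7 × 10^2 L (2 s.f., last digit at the 10^1 place).
8.691 × 0.438 = 3.806658 → 3.81 L (3 s.f., last digit at the 10^-2 place).
Sum: 269.002758 L; keep the coarser place, 10^1.
Result: 2.7 × 10^2 L.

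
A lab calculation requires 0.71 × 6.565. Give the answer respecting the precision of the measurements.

4.7

0.71 × 6.565 = 4.66115
Multiplication/division keeps the fewest significant figures: 0.71 → 2 s.f., 6.565 → 4 s.f.; limit is 2.
Rounded to 2 significant figures: 4.7.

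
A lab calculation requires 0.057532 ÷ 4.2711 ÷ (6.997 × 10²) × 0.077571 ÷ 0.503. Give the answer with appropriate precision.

0.057532 ÷ 4.2711 ÷ (6.997 × 10²) × 0.077571 ÷ 0.503 = 0.00000296885688811…
Multiplication/division keeps the fewest significant figures: 0.057532 → 5 s.f., 4.2711 → 5 s.f., 6.997 × 10² → 4 s.f., 0.077571 → 5 s.f., 0.503 → 3 s.f.; limit is 3.
Rounded to 3 significant figures: 2.97 × 10⁻⁶.

2.97 × 10⁻⁶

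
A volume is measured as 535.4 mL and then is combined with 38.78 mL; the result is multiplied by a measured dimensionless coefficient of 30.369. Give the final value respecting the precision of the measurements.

1.744 × 10⁴ mL

535.4 mL + 38.78 mL = 574.18 mL; the sum is limited to 1 decimal place (4 s.f.).
Carrying full precision, 574.18 × 30.369 = 17437.27242 mL; 30.369 has 5 s.f., so the result keeps min(4, 5) = 4 s.f.
Rounded to 4 significant figures: 1.744 × 10⁴ mL.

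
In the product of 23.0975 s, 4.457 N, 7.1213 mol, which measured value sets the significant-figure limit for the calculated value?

4.457 N

23.0975 s → 6 s.f.; 4.457 N → 4 s.f.; 7.1213 mol → 5 s.f.
The fewest is 4 significant figures, from 4.457 N.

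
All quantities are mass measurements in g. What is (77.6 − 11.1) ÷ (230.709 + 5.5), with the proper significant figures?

0.282

77.6 − 11.1 = 66.5, limited to 1 d.p. → 3 s.f.; 230.709 + 5.5 = 236.209, limited to 1 d.p. → 4 s.f.
Carrying full precision, 66.5 ÷ 236.209 = 0.281530339657…; keep min(3, 4) = 3 s.f.
Rounded to 3 significant figures: 0.282.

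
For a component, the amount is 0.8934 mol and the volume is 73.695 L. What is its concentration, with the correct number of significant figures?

concentration = 0.8934 mol ÷ 73.695 L = 0.0121229391411… mol/L.
0.8934 has 4 significant figures; 73.695 has 5.
Division/multiplication keeps the fewest: 4 significant figures.
Rounded: 1.212 × 10⁻² mol/L.

1.212 × 10⁻² mol/L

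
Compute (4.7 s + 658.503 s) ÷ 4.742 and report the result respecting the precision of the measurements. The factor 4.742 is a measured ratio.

4.7 s + 658.503 s = 663.203 s; the sum is limited to 1 decimal place (4 s.f.).
Carrying full precision, 663.203 ÷ 4.742 = 139.857233235… s; 4.742 has 4 s.f., so the result keeps min(4, 4) = 4 s.f.
Rounded to 4 significant figures: 139.9 s.

139.9 s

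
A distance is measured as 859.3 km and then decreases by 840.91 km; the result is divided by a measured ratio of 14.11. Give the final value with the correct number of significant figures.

1.30 km

859.3 km − 840.91 km = 18.39 km; the difference is limited to 1 decimal place (3 s.f.).
Carrying full precision, 18.39 ÷ 14.11 = 1.30333097094… km; 14.11 has 4 s.f., so the result keeps min(3, 4) = 3 s.f.
Rounded to 3 significant figures: 1.30 km.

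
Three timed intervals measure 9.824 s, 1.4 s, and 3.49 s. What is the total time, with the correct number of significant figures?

14.7 s

9.824 s + 1.4 s + 3.49 s = 14.714 s.
Addition/subtraction keeps the fewest decimal places: 9.824 → 3 decimal places, 1.4 → 1 decimal place, 3.49 → 2 decimal places; limit is 1.
Rounded to 1 decimal place: 14.7 s.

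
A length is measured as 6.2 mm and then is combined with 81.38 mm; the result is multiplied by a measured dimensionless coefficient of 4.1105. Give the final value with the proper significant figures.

6.2 mm + 81.38 mm = 87.58 mm; the sum is limited to 1 decimal place (3 s.f.).
Carrying full precision, 87.58 × 4.1105 = 359.99759 mm; 4.1105 has 5 s.f., so the result keeps min(3, 5) = 3 s.f.
Rounded to 3 significant figures: 3.60 × 10² mm.

3.60 × 10² mm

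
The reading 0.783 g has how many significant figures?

0.783: leading zeros are not significant.

3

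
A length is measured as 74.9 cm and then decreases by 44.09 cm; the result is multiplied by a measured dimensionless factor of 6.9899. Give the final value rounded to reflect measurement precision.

215 cm

74.9 cm − 44.09 cm = 30.81 cm; the difference is limited to 1 decimal place (3 s.f.).
Carrying full precision, 30.81 × 6.9899 = 215.358819 cm; 6.9899 has 5 s.f., so the result keeps min(3, 5) = 3 s.f.
Rounded to 3 significant figures: 215 cm.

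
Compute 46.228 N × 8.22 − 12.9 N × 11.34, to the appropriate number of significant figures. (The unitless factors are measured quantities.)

46.228 × 8.22 = 379.99416 → 380. N (3 s.f., last digit at the 10^0 place).
12.9 × 11.34 = 146.286 → 146 N (3 s.f., last digit at the 10^0 place).
Difference: 233.70816 N; keep the coarser place, 10^0.
Result: 234 N.

234 N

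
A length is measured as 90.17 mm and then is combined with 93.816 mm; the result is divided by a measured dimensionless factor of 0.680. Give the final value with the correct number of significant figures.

90.17 mm + 93.816 mm = 183.986 mm; the sum is limited to 2 decimal places (5 s.f.).
Carrying full precision, 183.986 ÷ 0.680 = 270.567647059… mm; 0.680 has 3 s.f., so the result keeps min(5, 3) = 3 s.f.
Rounded to 3 significant figures: 271 mm.

271 mm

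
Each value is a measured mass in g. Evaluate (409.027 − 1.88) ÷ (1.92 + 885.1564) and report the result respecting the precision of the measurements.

409.027 − 1.88 = 407.147, limited to 2 d.p. → 5 s.f.; 1.92 + 885.1564 = 887.0764, limited to 2 d.p. → 5 s.f.
Carrying full precision, 407.147 ÷ 887.0764 = 0.458976250524…; keep min(5, 5) = 5 s.f.
Rounded to 5 significant figures: 0.45898.

0.45898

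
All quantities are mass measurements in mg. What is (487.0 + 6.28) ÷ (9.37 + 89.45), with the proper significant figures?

4.992

487.0 + 6.28 = 493.28, limited to 1 d.p. → 4 s.f.; 9.37 + 89.45 = 98.82, limited to 2 d.p. → 4 s.f.
Carrying full precision, 493.28 ÷ 98.82 = 4.9917020846…; keep min(4, 4) = 4 s.f.
Rounded to 4 significant figures: 4.992.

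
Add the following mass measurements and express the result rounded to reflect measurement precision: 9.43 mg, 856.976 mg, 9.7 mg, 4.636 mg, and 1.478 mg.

9.43 mg + 856.976 mg + 9.7 mg + 4.636 mg + 1.478 mg = 882.220 mg.
Addition/subtraction keeps the fewest decimal places: 9.43 → 2 decimal places, 856.976 → 3 decimal places, 9.7 → 1 decimal place, 4.636 → 3 decimal places, 1.478 → 3 decimal places; limit is 1.
Rounded to 1 decimal place: 8.822 × 10^2 mg.

8.822 × 10^2 mg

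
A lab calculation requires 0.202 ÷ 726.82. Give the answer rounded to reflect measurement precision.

2.78 × 10^-4

0.202 ÷ 726.82 = 0.000277923007072…
Multiplication/division keeps the fewest significant figures: 0.202 → 3 s.f., 726.82 → 5 s.f.; limit is 3.
Rounded to 3 significant figures: 2.78 × 10^-4.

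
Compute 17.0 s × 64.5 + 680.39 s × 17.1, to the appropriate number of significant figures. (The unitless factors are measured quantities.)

17.0 × 64.5 = 1096.5 → 1.10 × 10^3 s (3 s.f., last digit at the 10^1 place).
680.39 × 17.1 = 11634.669 → 1.16 × 10^4 s (3 s.f., last digit at the 10^2 place).
Sum: 12731.169 s; keep the coarser place, 10^2.
Result: 1.27 × 10^4 s.

1.27 × 10^4 s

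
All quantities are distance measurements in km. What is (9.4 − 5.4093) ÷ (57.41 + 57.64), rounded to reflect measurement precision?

3.5 × 10^-2

9.4 − 5.4093 = 3.9907, limited to 1 d.p. → 2 s.f.; 57.41 + 57.64 = 115.05, limited to 2 d.p. → 5 s.f.
Carrying full precision, 3.9907 ÷ 115.05 = 0.0346866579748…; keep min(2, 5) = 2 s.f.
Rounded to 2 significant figures: 3.5 × 10^-2.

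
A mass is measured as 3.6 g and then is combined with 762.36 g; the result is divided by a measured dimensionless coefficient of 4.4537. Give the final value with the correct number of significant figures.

3.6 g + 762.36 g = 765.96 g; the sum is limited to 1 decimal place (4 s.f.).
Carrying full precision, 765.96 ÷ 4.4537 = 171.982845724… g; 4.4537 has 5 s.f., so the result keeps min(4, 5) = 4 s.f.
Rounded to 4 significant figures: 172.0 g.

172.0 g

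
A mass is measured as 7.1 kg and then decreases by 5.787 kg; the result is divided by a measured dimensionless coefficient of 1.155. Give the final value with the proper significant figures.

7.1 kg − 5.787 kg = 1.313 kg; the difference is limited to 1 decimal place (2 s.f.).
Carrying full precision, 1.313 ÷ 1.155 = 1.1367965368… kg; 1.155 has 4 s.f., so the result keeps min(2, 4) = 2 s.f.
Rounded to 2 significant figures: 1.1 kg.

1.1 kg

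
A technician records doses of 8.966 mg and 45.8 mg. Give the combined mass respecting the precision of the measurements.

54.8 mg

8.966 mg + 45.8 mg = 54.766 mg.
Addition/subtraction keeps the fewest decimal places: 8.966 → 3 decimal places, 45.8 → 1 decimal place; limit is 1.
Rounded to 1 decimal place: 54.8 mg.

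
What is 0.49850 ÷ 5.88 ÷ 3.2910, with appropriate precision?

0.49850 ÷ 5.88 ÷ 3.2910 = 0.0257608360877…
Multiplication/division keeps the fewest significant figures: 0.49850 → 5 s.f., 5.88 → 3 s.f., 3.2910 → 5 s.f.; limit is 3.
Rounded to 3 significant figures: 0.0258.

0.0258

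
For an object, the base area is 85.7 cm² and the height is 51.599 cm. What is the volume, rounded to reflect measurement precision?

4.42 × 10^3 cm³

volume = 85.7 cm² × 51.599 cm = 4422.0343 cm³.
85.7 has 3 significant figures; 51.599 has 5.
Division/multiplication keeps the fewest: 3 significant figures.
Rounded: 4.42 × 10^3 cm³.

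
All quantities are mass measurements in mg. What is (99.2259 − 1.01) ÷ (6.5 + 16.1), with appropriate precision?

4.35

99.2259 − 1.01 = 98.2159, limited to 2 d.p. → 4 s.f.; 6.5 + 16.1 = 22.6, limited to 1 d.p. → 3 s.f.
Carrying full precision, 98.2159 ÷ 22.6 = 4.34583628319…; keep min(4, 3) = 3 s.f.
Rounded to 3 significant figures: 4.35.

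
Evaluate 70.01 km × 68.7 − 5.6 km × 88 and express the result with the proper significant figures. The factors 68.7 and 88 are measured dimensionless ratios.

70.01 × 68.7 = 4809.687 → 4.81 × 10^3 km (3 s.f., last digit at the 10^1 place).
5.6 × 88 = 492.8 → 4.9 × 10^2 km (2 s.f., last digit at the 10^1 place).
Difference: 4316.887 km; keep the coarser place, 10^1.
Result: 4.32 × 10^3 km.

4.32 × 10^3 km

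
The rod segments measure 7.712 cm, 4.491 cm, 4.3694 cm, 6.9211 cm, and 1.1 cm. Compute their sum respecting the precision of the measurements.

24.6 cm

7.712 cm + 4.491 cm + 4.3694 cm + 6.9211 cm + 1.1 cm = 24.5935 cm.
Addition/subtraction keeps the fewest decimal places: 7.712 → 3 decimal places, 4.491 → 3 decimal places, 4.3694 → 4 decimal places, 6.9211 → 4 decimal places, 1.1 → 1 decimal place; limit is 1.
Rounded to 1 decimal place: 24.6 cm.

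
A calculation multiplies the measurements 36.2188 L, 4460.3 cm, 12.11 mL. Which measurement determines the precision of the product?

36.2188 L → 6 s.f.; 4460.3 cm → 5 s.f.; 12.11 mL → 4 s.f.
The fewest is 4 significant figures, from 12.11 mL.

12.11 mL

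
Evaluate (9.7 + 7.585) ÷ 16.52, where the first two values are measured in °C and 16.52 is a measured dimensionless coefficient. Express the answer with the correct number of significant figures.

9.7 °C + 7.585 °C = 17.285 °C; the sum is limited to 1 decimal place (3 s.f.).
Carrying full precision, 17.285 ÷ 16.52 = 1.04630750605… °C; 16.52 has 4 s.f., so the result keeps min(3, 4) = 3 s.f.
Rounded to 3 significant figures: 1.05 °C.

1.05 °C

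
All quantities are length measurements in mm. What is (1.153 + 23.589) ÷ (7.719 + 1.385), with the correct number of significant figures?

2.718

1.153 + 23.589 = 24.742, limited to 3 d.p. → 5 s.f.; 7.719 + 1.385 = 9.104, limited to 3 d.p. → 4 s.f.
Carrying full precision, 24.742 ÷ 9.104 = 2.71770650264…; keep min(5, 4) = 4 s.f.
Rounded to 4 significant figures: 2.718.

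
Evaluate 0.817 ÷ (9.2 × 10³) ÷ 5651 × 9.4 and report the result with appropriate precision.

0.817 ÷ (9.2 × 10³) ÷ 5651 × 9.4 = 1.47719141668 × 10^-7…
Multiplication/division keeps the fewest significant figures: 0.817 → 3 s.f., 9.2 × 10³ → 2 s.f., 5651 → 4 s.f., 9.4 → 2 s.f.; limit is 2.
Rounded to 2 significant figures: 1.5 × 10⁻⁷.

1.5 × 10⁻⁷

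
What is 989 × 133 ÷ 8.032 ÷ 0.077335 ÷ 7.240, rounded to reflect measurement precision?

989 × 133 ÷ 8.032 ÷ 0.077335 ÷ 7.240 = 29248.9026287…
Multiplication/division keeps the fewest significant figures: 989 → 3 s.f., 133 → 3 s.f., 8.032 → 4 s.f., 0.077335 → 5 s.f., 7.240 → 4 s.f.; limit is 3.
Rounded to 3 significant figures: 2.92 × 10⁴.

2.92 × 10⁴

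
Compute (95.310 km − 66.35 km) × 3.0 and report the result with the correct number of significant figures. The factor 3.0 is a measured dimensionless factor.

95.310 km − 66.35 km = 28.960 km; the difference is limited to 2 decimal places (4 s.f.).
Carrying full precision, 28.960 × 3.0 = 86.88 km; 3.0 has 2 s.f., so the result keeps min(4, 2) = 2 s.f.
Rounded to 2 significant figures: 87 km.

87 km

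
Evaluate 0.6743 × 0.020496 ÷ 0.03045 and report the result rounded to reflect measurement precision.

0.4539

0.6743 × 0.020496 ÷ 0.03045 = 0.453873655172…
Multiplication/division keeps the fewest significant figures: 0.6743 → 4 s.f., 0.020496 → 5 s.f., 0.03045 → 4 s.f.; limit is 4.
Rounded to 4 significant figures: 0.4539.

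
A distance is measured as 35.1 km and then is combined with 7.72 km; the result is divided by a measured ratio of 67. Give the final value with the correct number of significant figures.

35.1 km + 7.72 km = 42.82 km; the sum is limited to 1 decimal place (3 s.f.).
Carrying full precision, 42.82 ÷ 67 = 0.639104477612… km; 67 has 2 s.f., so the result keeps min(3, 2) = 2 s.f.
Rounded to 2 significant figures: 0.64 km.

0.64 km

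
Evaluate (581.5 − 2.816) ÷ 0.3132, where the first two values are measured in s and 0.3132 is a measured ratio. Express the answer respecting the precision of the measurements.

581.5 s − 2.816 s = 578.684 s; the difference is limited to 1 decimal place (4 s.f.).
Carrying full precision, 578.684 ÷ 0.3132 = 1847.65006386… s; 0.3132 has 4 s.f., so the result keeps min(4, 4) = 4 s.f.
Rounded to 4 significant figures: 1848 s.

1848 s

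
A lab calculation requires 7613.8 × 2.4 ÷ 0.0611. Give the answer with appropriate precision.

3.0 × 10⁵

7613.8 × 2.4 ÷ 0.0611 = 299069.067103…
Multiplication/division keeps the fewest significant figures: 7613.8 → 5 s.f., 2.4 → 2 s.f., 0.0611 → 3 s.f.; limit is 2.
Rounded to 2 significant figures: 3.0 × 10⁵.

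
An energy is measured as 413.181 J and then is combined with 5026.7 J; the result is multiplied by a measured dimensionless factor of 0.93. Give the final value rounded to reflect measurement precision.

413.181 J + 5026.7 J = 5439.881 J; the sum is limited to 1 decimal place (5 s.f.).
Carrying full precision, 5439.881 × 0.93 = 5059.08933 J; 0.93 has 2 s.f., so the result keeps min(5, 2) = 2 s.f.
Rounded to 2 significant figures: 5.1 × 10³ J.

5.1 × 10³ J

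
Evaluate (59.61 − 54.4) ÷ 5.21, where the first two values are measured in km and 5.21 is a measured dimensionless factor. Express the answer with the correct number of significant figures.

1.0 km

59.61 km − 54.4 km = 5.21 km; the difference is limited to 1 decimal place (2 s.f.).
Carrying full precision, 5.21 ÷ 5.21 = 1 km; 5.21 has 3 s.f., so the result keeps min(2, 3) = 2 s.f.
Rounded to 2 significant figures: 1.0 km.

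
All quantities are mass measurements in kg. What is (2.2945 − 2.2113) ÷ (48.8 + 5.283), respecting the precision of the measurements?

0.00154

2.2945 − 2.2113 = 0.0832, limited to 4 d.p. → 3 s.f.; 48.8 + 5.283 = 54.083, limited to 1 d.p. → 3 s.f.
Carrying full precision, 0.0832 ÷ 54.083 = 0.00153837619955…; keep min(3, 3) = 3 s.f.
Rounded to 3 significant figures: 0.00154.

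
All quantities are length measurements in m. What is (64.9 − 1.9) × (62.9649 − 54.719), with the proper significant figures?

519 m²

64.9 − 1.9 = 63.0, limited to 1 d.p. → 3 s.f.; 62.9649 − 54.719 = 8.2459, limited to 3 d.p. → 4 s.f.
Carrying full precision, 63.0 × 8.2459 = 519.4917; keep min(3, 4) = 3 s.f.
Rounded to 3 significant figures: 519 m².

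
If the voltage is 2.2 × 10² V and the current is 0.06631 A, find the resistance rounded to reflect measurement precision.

3.3 × 10³ Ω

resistance = 2.2 × 10² V ÷ 0.06631 A = 3317.7499623… Ω.
2.2 × 10² has 2 significant figures; 0.06631 has 4.
Division/multiplication keeps the fewest: 2 significant figures.
Rounded: 3.3 × 10³ Ω.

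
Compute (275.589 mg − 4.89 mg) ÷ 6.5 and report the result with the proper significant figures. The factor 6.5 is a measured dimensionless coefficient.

275.589 mg − 4.89 mg = 270.699 mg; the difference is limited to 2 decimal places (5 s.f.).
Carrying full precision, 270.699 ÷ 6.5 = 41.646 mg; 6.5 has 2 s.f., so the result keeps min(5, 2) = 2 s.f.
Rounded to 2 significant figures: 42 mg.

42 mg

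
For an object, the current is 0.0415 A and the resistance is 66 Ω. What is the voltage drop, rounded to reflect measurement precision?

voltage drop = 0.0415 A × 66 Ω = 2.739 V.
0.0415 has 3 significant figures; 66 has 2.
Division/multiplication keeps the fewest: 2 significant figures.
Rounded: 2.7 V.

2.7 V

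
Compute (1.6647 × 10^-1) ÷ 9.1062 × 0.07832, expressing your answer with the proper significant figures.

(1.6647 × 10^-1) ÷ 9.1062 × 0.07832 = 0.00143176411676…
Multiplication/division keeps the fewest significant figures: 1.6647 × 10^-1 → 5 s.f., 9.1062 → 5 s.f., 0.07832 → 4 s.f.; limit is 4.
Rounded to 4 significant figures: 0.001432.

0.001432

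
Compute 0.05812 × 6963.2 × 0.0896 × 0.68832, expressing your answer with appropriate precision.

25.0

0.05812 × 6963.2 × 0.0896 × 0.68832 = 24.9593271398…
Multiplication/division keeps the fewest significant figures: 0.05812 → 4 s.f., 6963.2 → 5 s.f., 0.0896 → 3 s.f., 0.68832 → 5 s.f.; limit is 3.
Rounded to 3 significant figures: 25.0.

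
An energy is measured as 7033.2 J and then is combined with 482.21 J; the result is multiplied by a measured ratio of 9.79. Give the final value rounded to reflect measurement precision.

7.36 × 10⁴ J

7033.2 J + 482.21 J = 7515.41 J; the sum is limited to 1 decimal place (5 s.f.).
Carrying full precision, 7515.41 × 9.79 = 73575.8639 J; 9.79 has 3 s.f., so the result keeps min(5, 3) = 3 s.f.
Rounded to 3 significant figures: 7.36 × 10⁴ J.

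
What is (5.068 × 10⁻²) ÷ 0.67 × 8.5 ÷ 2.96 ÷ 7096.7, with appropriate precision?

(5.068 × 10⁻²) ÷ 0.67 × 8.5 ÷ 2.96 ÷ 7096.7 = 0.0000306078321843…
Multiplication/division keeps the fewest significant figures: 5.068 × 10⁻² → 4 s.f., 0.67 → 2 s.f., 8.5 → 2 s.f., 2.96 → 3 s.f., 7096.7 → 5 s.f.; limit is 2.
Rounded to 2 significant figures: 3.1 × 10⁻⁵.

3.1 × 10⁻⁵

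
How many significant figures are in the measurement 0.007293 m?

4

0.007293: leading zeros are not significant.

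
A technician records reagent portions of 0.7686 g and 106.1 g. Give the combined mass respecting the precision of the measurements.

0.7686 g + 106.1 g = 106.8686 g.
Addition/subtraction keeps the fewest decimal places: 0.7686 → 4 decimal places, 106.1 → 1 decimal place; limit is 1.
Rounded to 1 decimal place: 106.9 g.

106.9 g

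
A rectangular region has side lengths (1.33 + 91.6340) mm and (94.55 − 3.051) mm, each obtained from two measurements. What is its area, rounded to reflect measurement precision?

1.33 + 91.6340 = 92.9640, limited to 2 d.p. → 4 s.f.; 94.55 − 3.051 = 91.499, limited to 2 d.p. → 4 s.f.
Carrying full precision, 92.9640 × 91.499 = 8506.113036; keep min(4, 4) = 4 s.f.
Rounded to 4 significant figures: 8506 mm².

8506 mm²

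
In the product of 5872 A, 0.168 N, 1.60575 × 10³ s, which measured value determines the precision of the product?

0.168 N

5872 A → 4 s.f.; 0.168 N → 3 s.f.; 1.60575 × 10³ s → 6 s.f.
The fewest is 3 significant figures, from 0.168 N.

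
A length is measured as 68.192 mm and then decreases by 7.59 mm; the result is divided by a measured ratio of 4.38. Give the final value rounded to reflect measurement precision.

13.8 mm

68.192 mm − 7.59 mm = 60.602 mm; the difference is limited to 2 decimal places (4 s.f.).
Carrying full precision, 60.602 ÷ 4.38 = 13.8360730594… mm; 4.38 has 3 s.f., so the result keeps min(4, 3) = 3 s.f.
Rounded to 3 significant figures: 13.8 mm.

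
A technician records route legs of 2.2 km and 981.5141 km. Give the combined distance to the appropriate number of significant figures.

2.2 km + 981.5141 km = 983.7141 km.
Addition/subtraction keeps the fewest decimal places: 2.2 → 1 decimal place, 981.5141 → 4 decimal places; limit is 1.
Rounded to 1 decimal place: 9.837 × 10^2 km.

9.837 × 10^2 km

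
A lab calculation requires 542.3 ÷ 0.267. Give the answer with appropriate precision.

2.03 × 10³

542.3 ÷ 0.267 = 2031.08614232…
Multiplication/division keeps the fewest significant figures: 542.3 → 4 s.f., 0.267 → 3 s.f.; limit is 3.
Rounded to 3 significant figures: 2.03 × 10³.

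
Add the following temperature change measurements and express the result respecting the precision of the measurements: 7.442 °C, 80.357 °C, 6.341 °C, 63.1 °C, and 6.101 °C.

163.3 °C

7.442 °C + 80.357 °C + 6.341 °C + 63.1 °C + 6.101 °C = 163.341 °C.
Addition/subtraction keeps the fewest decimal places: 7.442 → 3 decimal places, 80.357 → 3 decimal places, 6.341 → 3 decimal places, 63.1 → 1 decimal place, 6.101 → 3 decimal places; limit is 1.
Rounded to 1 decimal place: 163.3 °C.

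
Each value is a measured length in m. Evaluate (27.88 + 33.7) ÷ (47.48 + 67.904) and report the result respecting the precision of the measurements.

27.88 + 33.7 = 61.58, limited to 1 d.p. → 3 s.f.; 47.48 + 67.904 = 115.384, limited to 2 d.p. → 5 s.f.
Carrying full precision, 61.58 ÷ 115.384 = 0.533696179713…; keep min(3, 5) = 3 s.f.
Rounded to 3 significant figures: 0.534.

0.534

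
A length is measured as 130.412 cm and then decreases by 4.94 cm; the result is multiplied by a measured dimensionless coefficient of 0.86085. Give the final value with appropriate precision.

130.412 cm − 4.94 cm = 125.472 cm; the difference is limited to 2 decimal places (5 s.f.).
Carrying full precision, 125.472 × 0.86085 = 108.0125712 cm; 0.86085 has 5 s.f., so the result keeps min(5, 5) = 5 s.f.
Rounded to 5 significant figures: 108.01 cm.

108.01 cm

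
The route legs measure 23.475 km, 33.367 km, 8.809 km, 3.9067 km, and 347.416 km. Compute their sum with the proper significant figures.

416.974 km

23.475 km + 33.367 km + 8.809 km + 3.9067 km + 347.416 km = 416.9737 km.
Addition/subtraction keeps the fewest decimal places: 23.475 → 3 decimal places, 33.367 → 3 decimal places, 8.809 → 3 decimal places, 3.9067 → 4 decimal places, 347.416 → 3 decimal places; limit is 3.
Rounded to 3 decimal places: 416.974 km.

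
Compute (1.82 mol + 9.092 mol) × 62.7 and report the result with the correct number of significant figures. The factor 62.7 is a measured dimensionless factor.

1.82 mol + 9.092 mol = 10.912 mol; the sum is limited to 2 decimal places (4 s.f.).
Carrying full precision, 10.912 × 62.7 = 684.1824 mol; 62.7 has 3 s.f., so the result keeps min(4, 3) = 3 s.f.
Rounded to 3 significant figures: 684 mol.

684 mol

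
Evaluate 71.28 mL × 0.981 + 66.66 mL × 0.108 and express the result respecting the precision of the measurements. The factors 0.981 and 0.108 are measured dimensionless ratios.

71.28 × 0.981 = 69.92568 → 69.9 mL (3 s.f., last digit at the 10^-1 place).
66.66 × 0.108 = 7.19928 → 7.20 mL (3 s.f., last digit at the 10^-2 place).
Sum: 77.12496 mL; keep the coarser place, 10^-1.
Result: 77.1 mL.

77.1 mL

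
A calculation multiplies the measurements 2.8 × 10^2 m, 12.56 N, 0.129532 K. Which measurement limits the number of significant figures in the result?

2.8 × 10^2 m → 2 s.f.; 12.56 N → 4 s.f.; 0.129532 K → 6 s.f.
The fewest is 2 significant figures, from 2.8 × 10^2 m.

2.8 × 10^2 m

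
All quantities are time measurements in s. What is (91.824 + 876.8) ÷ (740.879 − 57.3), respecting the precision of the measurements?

91.824 + 876.8 = 968.624, limited to 1 d.p. → 4 s.f.; 740.879 − 57.3 = 683.579, limited to 1 d.p. → 4 s.f.
Carrying full precision, 968.624 ÷ 683.579 = 1.41698911172…; keep min(4, 4) = 4 s.f.
Rounded to 4 significant figures: 1.417.

1.417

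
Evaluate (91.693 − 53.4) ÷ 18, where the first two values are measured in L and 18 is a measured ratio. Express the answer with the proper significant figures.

2.1 L

91.693 L − 53.4 L = 38.293 L; the difference is limited to 1 decimal place (3 s.f.).
Carrying full precision, 38.293 ÷ 18 = 2.12738888889… L; 18 has 2 s.f., so the result keeps min(3, 2) = 2 s.f.
Rounded to 2 significant figures: 2.1 L.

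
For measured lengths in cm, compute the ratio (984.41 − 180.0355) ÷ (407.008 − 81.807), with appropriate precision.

984.41 − 180.0355 = 804.3745, limited to 2 d.p. → 5 s.f.; 407.008 − 81.807 = 325.201, limited to 3 d.p. → 6 s.f.
Carrying full precision, 804.3745 ÷ 325.201 = 2.47346871627…; keep min(5, 6) = 5 s.f.
Rounded to 5 significant figures: 2.4735.

2.4735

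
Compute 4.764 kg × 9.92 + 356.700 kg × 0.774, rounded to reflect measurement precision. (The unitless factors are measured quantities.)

4.764 × 9.92 = 47.25888 → 47.3 kg (3 s.f., last digit at the 10^-1 place).
356.700 × 0.774 = 276.0858 → 276 kg (3 s.f., last digit at the 10^0 place).
Sum: 323.34468 kg; keep the coarser place, 10^0.
Result: 3.23 × 10² kg.

3.23 × 10² kg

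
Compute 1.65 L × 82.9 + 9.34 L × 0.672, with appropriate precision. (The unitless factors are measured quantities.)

143 L

1.65 × 82.9 = 136.785 → 137 L (3 s.f., last digit at the 10^0 place).
9.34 × 0.672 = 6.27648 → 6.28 L (3 s.f., last digit at the 10^-2 place).
Sum: 143.06148 L; keep the coarser place, 10^0.
Result: 143 L.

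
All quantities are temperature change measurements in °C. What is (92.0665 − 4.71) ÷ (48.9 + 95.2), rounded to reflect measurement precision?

92.0665 − 4.71 = 87.3565, limited to 2 d.p. → 4 s.f.; 48.9 + 95.2 = 144.1, limited to 1 d.p. → 4 s.f.
Carrying full precision, 87.3565 ÷ 144.1 = 0.606221374046…; keep min(4, 4) = 4 s.f.
Rounded to 4 significant figures: 0.6062.

0.6062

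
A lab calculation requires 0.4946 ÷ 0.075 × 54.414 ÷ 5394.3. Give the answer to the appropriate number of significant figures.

0.4946 ÷ 0.075 × 54.414 ÷ 5394.3 = 0.0665224759468…
Multiplication/division keeps the fewest significant figures: 0.4946 → 4 s.f., 0.075 → 2 s.f., 54.414 → 5 s.f., 5394.3 → 5 s.f.; limit is 2.
Rounded to 2 significant figures: 0.067.

0.067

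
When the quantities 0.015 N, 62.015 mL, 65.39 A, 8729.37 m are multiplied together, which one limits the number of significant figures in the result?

0.015 N

0.015 N → 2 s.f.; 62.015 mL → 5 s.f.; 65.39 A → 4 s.f.; 8729.37 m → 6 s.f.
The fewest is 2 significant figures, from 0.015 N.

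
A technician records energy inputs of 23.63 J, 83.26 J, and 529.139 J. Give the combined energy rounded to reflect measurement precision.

636.03 J

23.63 J + 83.26 J + 529.139 J = 636.029 J.
Addition/subtraction keeps the fewest decimal places: 23.63 → 2 decimal places, 83.26 → 2 decimal places, 529.139 → 3 decimal places; limit is 2.
Rounded to 2 decimal places: 636.03 J.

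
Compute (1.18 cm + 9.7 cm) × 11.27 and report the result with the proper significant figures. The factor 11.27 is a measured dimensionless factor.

1.23 × 10² cm

1.18 cm + 9.7 cm = 10.88 cm; the sum is limited to 1 decimal place (3 s.f.).
Carrying full precision, 10.88 × 11.27 = 122.6176 cm; 11.27 has 4 s.f., so the result keeps min(3, 4) = 3 s.f.
Rounded to 3 significant figures: 1.23 × 10² cm.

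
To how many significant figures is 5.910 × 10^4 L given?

5.910 × 10^4: in scientific notation every digit of the coefficient is significant.

4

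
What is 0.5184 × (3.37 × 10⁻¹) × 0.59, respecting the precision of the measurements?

0.5184 × (3.37 × 10⁻¹) × 0.59 = 0.103073472
Multiplication/division keeps the fewest significant figures: 0.5184 → 4 s.f., 3.37 × 10⁻¹ → 3 s.f., 0.59 → 2 s.f.; limit is 2.
Rounded to 2 significant figures: 0.10.

0.10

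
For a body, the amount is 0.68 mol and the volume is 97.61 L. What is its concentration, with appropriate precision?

concentration = 0.68 mol ÷ 97.61 L = 0.00696649933408… mol/L.
0.68 has 2 significant figures; 97.61 has 4.
Division/multiplication keeps the fewest: 2 significant figures.
Rounded: 0.0070 mol/L.

0.0070 mol/L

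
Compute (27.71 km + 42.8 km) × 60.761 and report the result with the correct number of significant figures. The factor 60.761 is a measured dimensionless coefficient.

27.71 km + 42.8 km = 70.51 km; the sum is limited to 1 decimal place (3 s.f.).
Carrying full precision, 70.51 × 60.761 = 4284.25811 km; 60.761 has 5 s.f., so the result keeps min(3, 5) = 3 s.f.
Rounded to 3 significant figures: 4.28 × 10³ km.

4.28 × 10³ km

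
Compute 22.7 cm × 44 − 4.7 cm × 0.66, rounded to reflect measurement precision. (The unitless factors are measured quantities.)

22.7 × 44 = 998.8 → 1.0 × 10^3 cm (2 s.f., last digit at the 10^2 place).
4.7 × 0.66 = 3.102 → 3.1 cm (2 s.f., last digit at the 10^-1 place).
Difference: 995.698 cm; keep the coarser place, 10^2.
Result: 1.0 × 10^3 cm.

1.0 × 10^3 cm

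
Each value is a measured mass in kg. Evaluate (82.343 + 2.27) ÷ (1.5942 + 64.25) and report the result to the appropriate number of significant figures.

82.343 + 2.27 = 84.613, limited to 2 d.p. → 4 s.f.; 1.5942 + 64.25 = 65.8442, limited to 2 d.p. → 4 s.f.
Carrying full precision, 84.613 ÷ 65.8442 = 1.28504864514…; keep min(4, 4) = 4 s.f.
Rounded to 4 significant figures: 1.285.

1.285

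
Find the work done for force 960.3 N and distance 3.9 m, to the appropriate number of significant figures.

work done = 960.3 N × 3.9 m = 3745.17 J.
960.3 has 4 significant figures; 3.9 has 2.
Division/multiplication keeps the fewest: 2 significant figures.
Rounded: 3.7 × 10^3 J.

3.7 × 10^3 J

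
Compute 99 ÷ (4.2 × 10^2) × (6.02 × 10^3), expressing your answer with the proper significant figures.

1.4 × 10^3

99 ÷ (4.2 × 10^2) × (6.02 × 10^3) = 1419
Multiplication/division keeps the fewest significant figures: 99 → 2 s.f., 4.2 × 10^2 → 2 s.f., 6.02 × 10^3 → 3 s.f.; limit is 2.
Rounded to 2 significant figures: 1.4 × 10^3.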